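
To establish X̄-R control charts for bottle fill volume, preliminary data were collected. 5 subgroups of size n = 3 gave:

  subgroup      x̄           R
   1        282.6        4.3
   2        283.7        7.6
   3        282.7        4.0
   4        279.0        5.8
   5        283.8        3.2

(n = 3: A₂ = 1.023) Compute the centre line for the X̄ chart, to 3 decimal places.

X̄̄ = (282.6 + 283.7 + 282.7 + 279.0 + 283.8) / 5 = 1411.8000 / 5 = 282.3600
CL = X̄̄ = 282.3600

282.360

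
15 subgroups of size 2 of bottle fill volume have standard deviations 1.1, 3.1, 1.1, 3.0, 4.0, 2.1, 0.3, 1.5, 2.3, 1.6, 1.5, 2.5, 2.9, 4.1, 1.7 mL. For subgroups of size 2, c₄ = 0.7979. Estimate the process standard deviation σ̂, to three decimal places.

2.741

s̄ = (1.1 + 3.1 + 1.1 + 3.0 + 4.0 + 2.1 + 0.3 + 1.5 + 2.3 + 1.6 + 1.5 + 2.5 + 2.9 + 4.1 + 1.7) / 15 = 2.1867
σ̂ = s̄ / c₄ = 2.1867 / 0.7979 = 2.7405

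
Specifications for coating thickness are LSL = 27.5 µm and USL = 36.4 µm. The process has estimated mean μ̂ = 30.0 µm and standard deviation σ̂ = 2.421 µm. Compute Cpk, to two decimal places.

Cpu = (USL − μ̂) / (3σ̂) = (36.4 − 30.0) / (3 × 2.421) = 0.8812; Cpl = (μ̂ − LSL) / (3σ̂) = (30.0 − 27.5) / (3 × 2.421) = 0.3442; Cpk = min(Cpu, Cpl) = 0.3442

0.34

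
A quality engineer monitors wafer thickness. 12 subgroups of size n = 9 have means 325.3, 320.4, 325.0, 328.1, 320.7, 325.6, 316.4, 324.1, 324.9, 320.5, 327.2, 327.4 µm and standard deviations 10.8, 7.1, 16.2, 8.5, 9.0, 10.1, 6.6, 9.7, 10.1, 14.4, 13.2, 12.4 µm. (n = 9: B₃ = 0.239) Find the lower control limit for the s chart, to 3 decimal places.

s̄ = (10.8 + 7.1 + 16.2 + 8.5 + 9.0 + 10.1 + 6.6 + 9.7 + 10.1 + 14.4 + 13.2 + 12.4) / 12 = 10.6750
LCL_s = B₃·s̄ = 0.239 × 10.6750 = 2.5513

2.551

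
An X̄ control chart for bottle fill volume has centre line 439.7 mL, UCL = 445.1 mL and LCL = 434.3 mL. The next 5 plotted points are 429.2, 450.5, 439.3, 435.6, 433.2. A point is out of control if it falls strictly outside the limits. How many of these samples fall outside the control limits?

3

Compare each point to [434.3, 445.1]: sample 1 = 429.2 < LCL; sample 2 = 450.5 > UCL; sample 5 = 433.2 < LCL.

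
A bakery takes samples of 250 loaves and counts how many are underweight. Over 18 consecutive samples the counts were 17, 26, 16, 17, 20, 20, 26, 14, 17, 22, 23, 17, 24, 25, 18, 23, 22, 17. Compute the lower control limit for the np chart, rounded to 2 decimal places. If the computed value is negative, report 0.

7.29

p̄ = Σdᵢ / (k·n) = 364 / (18 × 250) = 0.08089
LCL = np̄ − 3·√(np̄(1−p̄)) = 20.2222 − 3 × 4.3112 = 7.2886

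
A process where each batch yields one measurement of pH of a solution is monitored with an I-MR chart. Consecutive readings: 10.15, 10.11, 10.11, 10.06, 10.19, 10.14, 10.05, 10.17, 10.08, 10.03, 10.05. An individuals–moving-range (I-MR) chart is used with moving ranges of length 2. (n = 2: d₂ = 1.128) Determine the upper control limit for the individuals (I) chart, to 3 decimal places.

X̄ = (10.15 + 10.11 + 10.11 + 10.06 + 10.19 + 10.14 + 10.05 + 10.17 + 10.08 + 10.03 + 10.05) / 11 = 10.1036
Moving ranges: 0.04, 0.00, 0.05, 0.13, 0.05, 0.09, 0.12, 0.09, 0.05, 0.02; M̄R̄ = 0.6400 / 10 = 0.0640
UCL = X̄ + 3·M̄R̄/d₂ = 10.1036 + 3 × 0.0640 / 1.128 = 10.2738

10.274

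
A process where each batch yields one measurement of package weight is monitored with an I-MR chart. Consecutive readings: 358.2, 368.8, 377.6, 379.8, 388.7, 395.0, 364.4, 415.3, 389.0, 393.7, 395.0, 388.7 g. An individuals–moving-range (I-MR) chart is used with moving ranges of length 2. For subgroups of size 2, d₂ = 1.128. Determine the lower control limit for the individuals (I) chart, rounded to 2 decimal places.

346.58

X̄ = (358.2 + 368.8 + 377.6 + 379.8 + 388.7 + 395.0 + 364.4 + 415.3 + 389.0 + 393.7 + 395.0 + 388.7) / 12 = 384.5167
Moving ranges: 10.6, 8.8, 2.2, 8.9, 6.3, 30.6, 50.9, 26.3, 4.7, 1.3, 6.3; M̄R̄ = 156.9000 / 11 = 14.2636
LCL = X̄ − 3·M̄R̄/d₂ = 384.5167 − 3 × 14.2636 / 1.128 = 346.5815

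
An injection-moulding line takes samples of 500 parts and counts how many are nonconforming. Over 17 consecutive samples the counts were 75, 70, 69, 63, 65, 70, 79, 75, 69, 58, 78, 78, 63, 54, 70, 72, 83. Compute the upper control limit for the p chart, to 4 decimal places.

0.1867

p̄ = Σdᵢ / (k·n) = 1191 / (17 × 500) = 0.14012
UCL = p̄ + 3·√(p̄(1−p̄)/n) = 0.14012 + 3 × √(0.14012×0.85988/500) = 0.14012 + 3 × 0.01552 = 0.18669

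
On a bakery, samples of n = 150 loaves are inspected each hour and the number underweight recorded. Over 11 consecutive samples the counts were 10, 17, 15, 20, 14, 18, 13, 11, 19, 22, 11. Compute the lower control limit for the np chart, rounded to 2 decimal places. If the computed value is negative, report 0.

p̄ = Σdᵢ / (k·n) = 170 / (11 × 150) = 0.10303
LCL = np̄ − 3·√(np̄(1−p̄)) = 15.4545 − 3 × 3.7232 = 4.2849

4.28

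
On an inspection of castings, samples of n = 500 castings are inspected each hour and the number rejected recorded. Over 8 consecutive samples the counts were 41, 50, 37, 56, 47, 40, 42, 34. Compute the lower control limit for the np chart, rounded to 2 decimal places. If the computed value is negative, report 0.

24.49

p̄ = Σdᵢ / (k·n) = 347 / (8 × 500) = 0.08675
LCL = np̄ − 3·√(np̄(1−p̄)) = 43.3750 − 3 × 6.2938 = 24.4935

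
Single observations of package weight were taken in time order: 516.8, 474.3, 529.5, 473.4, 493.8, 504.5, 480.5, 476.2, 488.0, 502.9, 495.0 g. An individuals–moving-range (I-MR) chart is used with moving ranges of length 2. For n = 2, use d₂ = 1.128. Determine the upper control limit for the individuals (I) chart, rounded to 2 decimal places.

X̄ = (516.8 + 474.3 + 529.5 + 473.4 + 493.8 + 504.5 + 480.5 + 476.2 + 488.0 + 502.9 + 495.0) / 11 = 494.0818
Moving ranges: 42.5, 55.2, 56.1, 20.4, 10.7, 24.0, 4.3, 11.8, 14.9, 7.9; M̄R̄ = 247.8000 / 10 = 24.7800
UCL = X̄ + 3·M̄R̄/d₂ = 494.0818 + 3 × 24.7800 / 1.128 = 559.9861

559.99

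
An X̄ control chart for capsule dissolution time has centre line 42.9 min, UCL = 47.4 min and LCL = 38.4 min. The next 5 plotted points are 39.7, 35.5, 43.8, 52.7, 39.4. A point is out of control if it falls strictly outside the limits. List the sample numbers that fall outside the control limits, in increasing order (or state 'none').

2, 4

Compare each point to [38.4, 47.4]: sample 2 = 35.5 < LCL; sample 4 = 52.7 > UCL.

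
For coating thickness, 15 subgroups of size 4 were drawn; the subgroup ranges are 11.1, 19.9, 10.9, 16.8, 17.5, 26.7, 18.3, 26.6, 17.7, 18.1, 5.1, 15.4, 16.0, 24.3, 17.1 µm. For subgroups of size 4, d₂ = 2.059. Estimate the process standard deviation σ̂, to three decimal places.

8.467

R̄ = (11.1 + 19.9 + 10.9 + 16.8 + 17.5 + 26.7 + 18.3 + 26.6 + 17.7 + 18.1 + 5.1 + 15.4 + 16.0 + 24.3 + 17.1) / 15 = 17.4333
σ̂ = R̄ / d₂ = 17.4333 / 2.059 = 8.4669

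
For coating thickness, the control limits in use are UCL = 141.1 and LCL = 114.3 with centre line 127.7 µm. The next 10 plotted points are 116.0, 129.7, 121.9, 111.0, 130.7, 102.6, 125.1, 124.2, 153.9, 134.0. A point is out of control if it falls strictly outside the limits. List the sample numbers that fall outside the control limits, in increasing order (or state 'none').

Compare each point to [114.3, 141.1]: sample 4 = 111.0 < LCL; sample 6 = 102.6 < LCL; sample 9 = 153.9 > UCL.

4, 6, 9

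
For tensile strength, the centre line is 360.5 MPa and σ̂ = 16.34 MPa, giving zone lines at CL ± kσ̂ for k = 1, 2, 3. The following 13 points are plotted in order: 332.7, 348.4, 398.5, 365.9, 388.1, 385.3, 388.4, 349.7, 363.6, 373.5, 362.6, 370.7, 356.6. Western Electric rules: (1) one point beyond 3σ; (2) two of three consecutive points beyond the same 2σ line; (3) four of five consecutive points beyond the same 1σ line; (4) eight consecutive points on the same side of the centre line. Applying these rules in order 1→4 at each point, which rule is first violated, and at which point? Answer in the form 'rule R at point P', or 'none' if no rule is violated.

rule 3 at point 7

Zone of each point (C = within 1σ̂, B = 1σ̂–2σ̂, A = 2σ̂–3σ̂, * = beyond 3σ̂; sign = side of CL): 1:-B, 2:-C, 3:+A, 4:+C, 5:+B, 6:+B, 7:+B, 8:-C, 9:+C, 10:+C, 11:+C, 12:+C, 13:-C
Rule 3 (four of five consecutive points beyond the same 1σ limit) is satisfied at point 7.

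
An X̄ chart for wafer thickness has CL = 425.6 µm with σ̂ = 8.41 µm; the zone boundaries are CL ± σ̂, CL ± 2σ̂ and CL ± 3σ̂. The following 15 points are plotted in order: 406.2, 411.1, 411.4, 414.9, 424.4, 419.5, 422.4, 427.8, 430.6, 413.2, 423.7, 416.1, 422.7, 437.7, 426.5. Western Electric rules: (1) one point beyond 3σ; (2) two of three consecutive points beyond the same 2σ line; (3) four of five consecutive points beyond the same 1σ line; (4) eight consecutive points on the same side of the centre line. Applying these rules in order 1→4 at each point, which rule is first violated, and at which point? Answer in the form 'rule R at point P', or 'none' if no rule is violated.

Zone of each point (C = within 1σ̂, B = 1σ̂–2σ̂, A = 2σ̂–3σ̂, * = beyond 3σ̂; sign = side of CL): 1:-A, 2:-B, 3:-B, 4:-B, 5:-C, 6:-C, 7:-C, 8:+C, 9:+C, 10:-B, 11:-C, 12:-B, 13:-C, 14:+B, 15:+C
Rule 3 (four of five consecutive points beyond the same 1σ limit) is satisfied at point 4.

rule 3 at point 4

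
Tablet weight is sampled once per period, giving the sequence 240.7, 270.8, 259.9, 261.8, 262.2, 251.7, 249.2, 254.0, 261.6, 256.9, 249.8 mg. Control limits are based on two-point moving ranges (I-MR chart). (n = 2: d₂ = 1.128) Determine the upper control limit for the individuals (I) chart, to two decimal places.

X̄ = (240.7 + 270.8 + 259.9 + 261.8 + 262.2 + 251.7 + 249.2 + 254.0 + 261.6 + 256.9 + 249.8) / 11 = 256.2364
Moving ranges: 30.1, 10.9, 1.9, 0.4, 10.5, 2.5, 4.8, 7.6, 4.7, 7.1; M̄R̄ = 80.5000 / 10 = 8.0500
UCL = X̄ + 3·M̄R̄/d₂ = 256.2364 + 3 × 8.0500 / 1.128 = 277.6459

277.65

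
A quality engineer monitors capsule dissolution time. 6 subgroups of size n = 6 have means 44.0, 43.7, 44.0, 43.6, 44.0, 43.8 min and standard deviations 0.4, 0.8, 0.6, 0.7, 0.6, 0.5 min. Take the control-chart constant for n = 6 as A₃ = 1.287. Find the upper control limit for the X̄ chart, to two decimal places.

X̄̄ = (44.0 + 43.7 + 44.0 + 43.6 + 44.0 + 43.8) / 6 = 43.8500
s̄ = (0.4 + 0.8 + 0.6 + 0.7 + 0.6 + 0.5) / 6 = 0.6000
UCL = X̄̄ + A₃·s̄ = 43.8500 + 1.287 × 0.6000 = 44.6222

44.62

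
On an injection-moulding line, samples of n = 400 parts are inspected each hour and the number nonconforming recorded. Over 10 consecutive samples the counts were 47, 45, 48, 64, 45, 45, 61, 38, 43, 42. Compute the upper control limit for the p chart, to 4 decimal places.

p̄ = Σdᵢ / (k·n) = 478 / (10 × 400) = 0.11950
UCL = p̄ + 3·√(p̄(1−p̄)/n) = 0.11950 + 3 × √(0.11950×0.88050/400) = 0.11950 + 3 × 0.01622 = 0.16816

0.1682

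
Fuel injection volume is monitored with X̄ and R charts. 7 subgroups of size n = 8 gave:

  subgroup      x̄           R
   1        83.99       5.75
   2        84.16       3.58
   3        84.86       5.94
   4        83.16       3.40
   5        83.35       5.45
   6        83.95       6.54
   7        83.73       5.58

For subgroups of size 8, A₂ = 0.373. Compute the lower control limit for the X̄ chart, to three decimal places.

X̄̄ = (83.99 + 84.16 + 84.86 + 83.16 + 83.35 + 83.95 + 83.73) / 7 = 587.2000 / 7 = 83.8857
R̄ = (5.75 + 3.58 + 5.94 + 3.40 + 5.45 + 6.54 + 5.58) / 7 = 36.2400 / 7 = 5.1771
LCL = X̄̄ − A₂·R̄ = 83.8857 − 0.373 × 5.1771 = 81.9546

81.955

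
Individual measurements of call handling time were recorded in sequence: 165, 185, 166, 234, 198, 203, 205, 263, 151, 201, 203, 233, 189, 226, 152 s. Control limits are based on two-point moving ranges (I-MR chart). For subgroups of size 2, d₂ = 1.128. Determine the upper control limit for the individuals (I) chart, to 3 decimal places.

304.080

X̄ = (165 + 185 + 166 + 234 + 198 + 203 + 205 + 263 + 151 + 201 + 203 + 233 + 189 + 226 + 152) / 15 = 198.2667
Moving ranges: 20, 19, 68, 36, 5, 2, 58, 112, 50, 2, 30, 44, 37, 74; M̄R̄ = 557.0000 / 14 = 39.7857
UCL = X̄ + 3·M̄R̄/d₂ = 198.2667 + 3 × 39.7857 / 1.128 = 304.0797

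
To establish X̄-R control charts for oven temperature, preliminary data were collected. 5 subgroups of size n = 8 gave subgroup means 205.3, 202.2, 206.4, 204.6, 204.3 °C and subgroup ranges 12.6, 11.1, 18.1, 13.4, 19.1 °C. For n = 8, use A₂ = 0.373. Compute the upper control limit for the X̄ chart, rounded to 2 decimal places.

210.10

X̄̄ = (205.3 + 202.2 + 206.4 + 204.6 + 204.3) / 5 = 1022.8000 / 5 = 204.5600
R̄ = (12.6 + 11.1 + 18.1 + 13.4 + 19.1) / 5 = 74.3000 / 5 = 14.8600
UCL = X̄̄ + A₂·R̄ = 204.5600 + 0.373 × 14.8600 = 210.1028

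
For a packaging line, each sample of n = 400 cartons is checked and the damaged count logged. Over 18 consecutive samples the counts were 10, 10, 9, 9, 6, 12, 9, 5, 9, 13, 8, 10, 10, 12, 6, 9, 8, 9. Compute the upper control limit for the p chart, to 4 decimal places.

p̄ = Σdᵢ / (k·n) = 164 / (18 × 400) = 0.02278
UCL = p̄ + 3·√(p̄(1−p̄)/n) = 0.02278 + 3 × √(0.02278×0.97722/400) = 0.02278 + 3 × 0.00746 = 0.04516

0.0452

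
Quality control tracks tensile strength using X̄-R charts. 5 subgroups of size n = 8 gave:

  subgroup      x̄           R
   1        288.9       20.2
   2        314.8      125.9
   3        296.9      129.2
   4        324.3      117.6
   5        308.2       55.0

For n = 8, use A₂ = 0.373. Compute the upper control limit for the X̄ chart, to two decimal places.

340.03

X̄̄ = (288.9 + 314.8 + 296.9 + 324.3 + 308.2) / 5 = 1533.1000 / 5 = 306.6200
R̄ = (20.2 + 125.9 + 129.2 + 117.6 + 55.0) / 5 = 447.9000 / 5 = 89.5800
UCL = X̄̄ + A₂·R̄ = 306.6200 + 0.373 × 89.5800 = 340.0333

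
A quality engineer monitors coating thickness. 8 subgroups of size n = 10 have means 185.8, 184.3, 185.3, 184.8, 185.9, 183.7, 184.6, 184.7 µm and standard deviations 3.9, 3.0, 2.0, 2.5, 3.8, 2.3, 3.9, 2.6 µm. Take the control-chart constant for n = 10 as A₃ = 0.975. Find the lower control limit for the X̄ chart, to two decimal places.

X̄̄ = (185.8 + 184.3 + 185.3 + 184.8 + 185.9 + 183.7 + 184.6 + 184.7) / 8 = 184.8875
s̄ = (3.9 + 3.0 + 2.0 + 2.5 + 3.8 + 2.3 + 3.9 + 2.6) / 8 = 3.0000
LCL = X̄̄ − A₃·s̄ = 184.8875 − 0.975 × 3.0000 = 181.9625

181.96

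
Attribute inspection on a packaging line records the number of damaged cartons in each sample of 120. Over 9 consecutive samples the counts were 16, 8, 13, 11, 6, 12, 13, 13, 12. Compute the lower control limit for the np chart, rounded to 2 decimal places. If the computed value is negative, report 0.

p̄ = Σdᵢ / (k·n) = 104 / (9 × 120) = 0.09630
LCL = np̄ − 3·√(np̄(1−p̄)) = 11.5556 − 3 × 3.2315 = 1.8610

1.86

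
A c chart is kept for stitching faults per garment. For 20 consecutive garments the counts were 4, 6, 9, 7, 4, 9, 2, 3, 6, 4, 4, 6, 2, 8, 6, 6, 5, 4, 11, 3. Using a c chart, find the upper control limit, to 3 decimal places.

12.454

c̄ = (4 + 6 + 9 + 7 + 4 + 9 + 2 + 3 + 6 + 4 + 4 + 6 + 2 + 8 + 6 + 6 + 5 + 4 + 11 + 3) / 20 = 109 / 20 = 5.4500
UCL = c̄ + 3√c̄ = 5.4500 + 3 × √5.4500 = 5.4500 + 3 × 2.3345 = 12.4536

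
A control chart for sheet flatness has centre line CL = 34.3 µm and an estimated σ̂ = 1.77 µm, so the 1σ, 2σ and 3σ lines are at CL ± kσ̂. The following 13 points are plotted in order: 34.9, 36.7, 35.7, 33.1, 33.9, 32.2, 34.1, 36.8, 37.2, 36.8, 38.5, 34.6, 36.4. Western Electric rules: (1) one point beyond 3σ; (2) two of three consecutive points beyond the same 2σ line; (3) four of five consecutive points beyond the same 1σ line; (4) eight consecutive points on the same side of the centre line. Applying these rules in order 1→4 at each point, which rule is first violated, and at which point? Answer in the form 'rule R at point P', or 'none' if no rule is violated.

Zone of each point (C = within 1σ̂, B = 1σ̂–2σ̂, A = 2σ̂–3σ̂, * = beyond 3σ̂; sign = side of CL): 1:+C, 2:+B, 3:+C, 4:-C, 5:-C, 6:-B, 7:-C, 8:+B, 9:+B, 10:+B, 11:+A, 12:+C, 13:+B
Rule 3 (four of five consecutive points beyond the same 1σ limit) is satisfied at point 11.

rule 3 at point 11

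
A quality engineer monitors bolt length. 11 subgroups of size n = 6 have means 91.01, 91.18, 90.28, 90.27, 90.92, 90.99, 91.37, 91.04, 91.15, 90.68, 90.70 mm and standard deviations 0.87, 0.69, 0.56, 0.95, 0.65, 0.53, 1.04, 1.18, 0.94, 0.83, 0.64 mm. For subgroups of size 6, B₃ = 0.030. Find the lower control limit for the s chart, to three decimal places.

s̄ = (0.87 + 0.69 + 0.56 + 0.95 + 0.65 + 0.53 + 1.04 + 1.18 + 0.94 + 0.83 + 0.64) / 11 = 0.8073
LCL_s = B₃·s̄ = 0.030 × 0.8073 = 0.0242

0.024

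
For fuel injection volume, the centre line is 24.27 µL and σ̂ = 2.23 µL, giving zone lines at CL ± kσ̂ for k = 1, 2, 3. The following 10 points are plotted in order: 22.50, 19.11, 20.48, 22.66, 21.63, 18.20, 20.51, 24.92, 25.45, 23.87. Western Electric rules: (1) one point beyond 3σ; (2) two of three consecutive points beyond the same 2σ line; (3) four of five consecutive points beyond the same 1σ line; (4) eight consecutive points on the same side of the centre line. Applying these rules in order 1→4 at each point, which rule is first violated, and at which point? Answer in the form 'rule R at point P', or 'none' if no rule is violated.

rule 3 at point 6

Zone of each point (C = within 1σ̂, B = 1σ̂–2σ̂, A = 2σ̂–3σ̂, * = beyond 3σ̂; sign = side of CL): 1:-C, 2:-A, 3:-B, 4:-C, 5:-B, 6:-A, 7:-B, 8:+C, 9:+C, 10:-C
Rule 3 (four of five consecutive points beyond the same 1σ limit) is satisfied at point 6.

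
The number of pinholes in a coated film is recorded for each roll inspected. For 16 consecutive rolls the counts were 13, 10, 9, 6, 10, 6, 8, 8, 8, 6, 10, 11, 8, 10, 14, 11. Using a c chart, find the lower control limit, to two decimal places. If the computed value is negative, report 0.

c̄ = (13 + 10 + 9 + 6 + 10 + 6 + 8 + 8 + 8 + 6 + 10 + 11 + 8 + 10 + 14 + 11) / 16 = 148 / 16 = 9.2500
LCL = c̄ − 3√c̄ = 9.2500 − 3 × 3.0414 = 0.1259

0.13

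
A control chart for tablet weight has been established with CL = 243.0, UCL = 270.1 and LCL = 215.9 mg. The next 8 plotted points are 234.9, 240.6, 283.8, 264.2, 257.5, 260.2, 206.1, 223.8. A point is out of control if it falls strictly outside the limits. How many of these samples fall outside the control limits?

2

Compare each point to [215.9, 270.1]: sample 3 = 283.8 > UCL; sample 7 = 206.1 < LCL.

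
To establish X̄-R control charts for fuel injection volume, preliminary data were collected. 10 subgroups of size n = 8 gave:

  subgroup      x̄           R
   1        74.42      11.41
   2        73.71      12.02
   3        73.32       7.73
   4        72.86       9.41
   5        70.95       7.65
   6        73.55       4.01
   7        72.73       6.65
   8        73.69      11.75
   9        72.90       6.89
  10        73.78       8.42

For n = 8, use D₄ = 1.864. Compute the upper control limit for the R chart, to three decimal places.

R̄ = (11.41 + 12.02 + 7.73 + 9.41 + 7.65 + 4.01 + 6.65 + 11.75 + 6.89 + 8.42) / 10 = 85.9400 / 10 = 8.5940
UCL_R = D₄·R̄ = 1.864 × 8.5940 = 16.0192

16.019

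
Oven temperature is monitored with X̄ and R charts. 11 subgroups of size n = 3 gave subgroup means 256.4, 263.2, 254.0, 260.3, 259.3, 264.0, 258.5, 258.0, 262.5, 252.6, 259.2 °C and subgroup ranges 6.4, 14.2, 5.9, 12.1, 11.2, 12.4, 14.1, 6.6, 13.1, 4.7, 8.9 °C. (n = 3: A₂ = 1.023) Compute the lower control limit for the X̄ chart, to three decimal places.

248.716

X̄̄ = (256.4 + 263.2 + 254.0 + 260.3 + 259.3 + 264.0 + 258.5 + 258.0 + 262.5 + 252.6 + 259.2) / 11 = 2848.0000 / 11 = 258.9091
R̄ = (6.4 + 14.2 + 5.9 + 12.1 + 11.2 + 12.4 + 14.1 + 6.6 + 13.1 + 4.7 + 8.9) / 11 = 109.6000 / 11 = 9.9636
LCL = X̄̄ − A₂·R̄ = 258.9091 − 1.023 × 9.9636 = 248.7163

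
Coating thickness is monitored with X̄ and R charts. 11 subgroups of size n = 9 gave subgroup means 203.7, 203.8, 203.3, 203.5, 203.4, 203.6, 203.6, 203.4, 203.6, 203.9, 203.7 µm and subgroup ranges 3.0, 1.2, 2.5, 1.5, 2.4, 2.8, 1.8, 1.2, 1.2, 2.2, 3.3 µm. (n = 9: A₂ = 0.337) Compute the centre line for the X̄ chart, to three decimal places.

203.591

X̄̄ = (203.7 + 203.8 + 203.3 + 203.5 + 203.4 + 203.6 + 203.6 + 203.4 + 203.6 + 203.9 + 203.7) / 11 = 2239.5000 / 11 = 203.5909
CL = X̄̄ = 203.5909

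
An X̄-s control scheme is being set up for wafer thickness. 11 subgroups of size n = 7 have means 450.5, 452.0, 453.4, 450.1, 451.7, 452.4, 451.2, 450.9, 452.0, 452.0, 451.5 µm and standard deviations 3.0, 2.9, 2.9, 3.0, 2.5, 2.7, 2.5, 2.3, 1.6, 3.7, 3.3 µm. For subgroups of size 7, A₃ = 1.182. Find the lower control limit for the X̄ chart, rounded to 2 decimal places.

X̄̄ = (450.5 + 452.0 + 453.4 + 450.1 + 451.7 + 452.4 + 451.2 + 450.9 + 452.0 + 452.0 + 451.5) / 11 = 451.6091
s̄ = (3.0 + 2.9 + 2.9 + 3.0 + 2.5 + 2.7 + 2.5 + 2.3 + 1.6 + 3.7 + 3.3) / 11 = 2.7636
LCL = X̄̄ − A₃·s̄ = 451.6091 − 1.182 × 2.7636 = 448.3425

448.34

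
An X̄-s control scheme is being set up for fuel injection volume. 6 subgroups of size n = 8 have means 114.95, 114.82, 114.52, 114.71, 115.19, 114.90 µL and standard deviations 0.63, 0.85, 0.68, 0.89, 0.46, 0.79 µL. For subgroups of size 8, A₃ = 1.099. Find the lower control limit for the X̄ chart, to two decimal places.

114.06

X̄̄ = (114.95 + 114.82 + 114.52 + 114.71 + 115.19 + 114.90) / 6 = 114.8483
s̄ = (0.63 + 0.85 + 0.68 + 0.89 + 0.46 + 0.79) / 6 = 0.7167
LCL = X̄̄ − A₃·s̄ = 114.8483 − 1.099 × 0.7167 = 114.0607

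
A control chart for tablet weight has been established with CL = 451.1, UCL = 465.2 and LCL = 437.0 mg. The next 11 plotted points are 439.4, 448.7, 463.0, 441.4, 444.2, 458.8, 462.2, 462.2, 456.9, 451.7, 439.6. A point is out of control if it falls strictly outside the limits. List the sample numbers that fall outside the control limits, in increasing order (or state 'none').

All 11 points lie within [437.0, 465.2].

none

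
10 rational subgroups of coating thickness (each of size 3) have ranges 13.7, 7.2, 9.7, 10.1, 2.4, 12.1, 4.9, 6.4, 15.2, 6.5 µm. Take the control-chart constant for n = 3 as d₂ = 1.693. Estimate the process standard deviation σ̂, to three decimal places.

R̄ = (13.7 + 7.2 + 9.7 + 10.1 + 2.4 + 12.1 + 4.9 + 6.4 + 15.2 + 6.5) / 10 = 8.8200
σ̂ = R̄ / d₂ = 8.8200 / 1.693 = 5.2097

5.210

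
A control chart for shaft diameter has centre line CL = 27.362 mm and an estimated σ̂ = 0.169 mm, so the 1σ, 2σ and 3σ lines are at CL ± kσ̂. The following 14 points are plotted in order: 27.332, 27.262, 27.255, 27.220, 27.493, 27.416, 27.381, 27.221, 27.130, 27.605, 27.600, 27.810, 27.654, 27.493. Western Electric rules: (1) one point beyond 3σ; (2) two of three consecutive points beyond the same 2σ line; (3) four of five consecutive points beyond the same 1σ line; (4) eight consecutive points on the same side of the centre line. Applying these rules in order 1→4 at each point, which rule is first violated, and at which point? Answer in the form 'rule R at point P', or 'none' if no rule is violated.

Zone of each point (C = within 1σ̂, B = 1σ̂–2σ̂, A = 2σ̂–3σ̂, * = beyond 3σ̂; sign = side of CL): 1:-C, 2:-C, 3:-C, 4:-C, 5:+C, 6:+C, 7:+C, 8:-C, 9:-B, 10:+B, 11:+B, 12:+A, 13:+B, 14:+C
Rule 3 (four of five consecutive points beyond the same 1σ limit) is satisfied at point 13.

rule 3 at point 13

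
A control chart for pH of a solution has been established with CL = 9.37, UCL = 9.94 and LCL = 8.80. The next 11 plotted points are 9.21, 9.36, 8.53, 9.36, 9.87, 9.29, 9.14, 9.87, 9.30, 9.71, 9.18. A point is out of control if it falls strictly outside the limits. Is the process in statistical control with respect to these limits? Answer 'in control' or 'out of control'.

out of control

Compare each point to [8.80, 9.94]: sample 3 = 8.53 < LCL.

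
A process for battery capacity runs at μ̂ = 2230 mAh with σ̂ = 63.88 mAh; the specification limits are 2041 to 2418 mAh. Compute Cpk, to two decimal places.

Cpu = (USL − μ̂) / (3σ̂) = (2418 − 2230) / (3 × 63.88) = 0.9810; Cpl = (μ̂ − LSL) / (3σ̂) = (2230 − 2041) / (3 × 63.88) = 0.9862; Cpk = min(Cpu, Cpl) = 0.9810

0.98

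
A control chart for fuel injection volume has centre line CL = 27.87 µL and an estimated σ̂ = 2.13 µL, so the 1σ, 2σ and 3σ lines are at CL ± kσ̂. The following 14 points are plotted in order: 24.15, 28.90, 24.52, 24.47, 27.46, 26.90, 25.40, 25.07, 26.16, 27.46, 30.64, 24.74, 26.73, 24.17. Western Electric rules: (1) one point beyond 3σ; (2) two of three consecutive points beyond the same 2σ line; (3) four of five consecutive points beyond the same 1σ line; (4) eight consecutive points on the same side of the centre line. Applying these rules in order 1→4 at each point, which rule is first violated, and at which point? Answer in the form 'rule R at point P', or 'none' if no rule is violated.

Zone of each point (C = within 1σ̂, B = 1σ̂–2σ̂, A = 2σ̂–3σ̂, * = beyond 3σ̂; sign = side of CL): 1:-B, 2:+C, 3:-B, 4:-B, 5:-C, 6:-C, 7:-B, 8:-B, 9:-C, 10:-C, 11:+B, 12:-B, 13:-C, 14:-B
Rule 4 (eight consecutive points on the same side of the centre line) is satisfied at point 10.

rule 4 at point 10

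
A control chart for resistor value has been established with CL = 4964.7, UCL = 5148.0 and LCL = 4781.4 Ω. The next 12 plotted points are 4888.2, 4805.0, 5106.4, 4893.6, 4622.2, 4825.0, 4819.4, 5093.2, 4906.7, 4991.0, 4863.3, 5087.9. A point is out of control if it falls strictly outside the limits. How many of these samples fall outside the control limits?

Compare each point to [4781.4, 5148.0]: sample 5 = 4622.2 < LCL.

1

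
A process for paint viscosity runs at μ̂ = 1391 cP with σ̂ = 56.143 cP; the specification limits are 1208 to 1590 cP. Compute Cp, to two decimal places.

1.13

Cp = (USL − LSL) / (6σ̂) = (1590 − 1208) / (6 × 56.143) = 382.0000 / 336.8580 = 1.1340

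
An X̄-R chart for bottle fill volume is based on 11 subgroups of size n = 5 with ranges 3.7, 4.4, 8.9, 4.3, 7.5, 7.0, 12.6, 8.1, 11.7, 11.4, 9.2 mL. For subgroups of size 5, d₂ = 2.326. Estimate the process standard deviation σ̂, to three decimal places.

3.471

R̄ = (3.7 + 4.4 + 8.9 + 4.3 + 7.5 + 7.0 + 12.6 + 8.1 + 11.7 + 11.4 + 9.2) / 11 = 8.0727
σ̂ = R̄ / d₂ = 8.0727 / 2.326 = 3.4706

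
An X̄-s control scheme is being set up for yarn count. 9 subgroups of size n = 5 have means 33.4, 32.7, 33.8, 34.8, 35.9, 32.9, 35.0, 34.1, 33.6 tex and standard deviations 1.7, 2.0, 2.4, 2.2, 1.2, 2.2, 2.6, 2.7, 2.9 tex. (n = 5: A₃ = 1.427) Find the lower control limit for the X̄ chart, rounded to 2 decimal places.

30.87

X̄̄ = (33.4 + 32.7 + 33.8 + 34.8 + 35.9 + 32.9 + 35.0 + 34.1 + 33.6) / 9 = 34.0222
s̄ = (1.7 + 2.0 + 2.4 + 2.2 + 1.2 + 2.2 + 2.6 + 2.7 + 2.9) / 9 = 2.2111
LCL = X̄̄ − A₃·s̄ = 34.0222 − 1.427 × 2.2111 = 30.8670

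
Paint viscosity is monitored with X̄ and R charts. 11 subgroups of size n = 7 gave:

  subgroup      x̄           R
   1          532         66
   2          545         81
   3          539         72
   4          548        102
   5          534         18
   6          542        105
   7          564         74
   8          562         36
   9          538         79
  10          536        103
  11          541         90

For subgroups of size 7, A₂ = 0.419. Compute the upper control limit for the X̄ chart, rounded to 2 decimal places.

X̄̄ = (532 + 545 + 539 + 548 + 534 + 542 + 564 + 562 + 538 + 536 + 541) / 11 = 5981.0000 / 11 = 543.7273
R̄ = (66 + 81 + 72 + 102 + 18 + 105 + 74 + 36 + 79 + 103 + 90) / 11 = 826.0000 / 11 = 75.0909
UCL = X̄̄ + A₂·R̄ = 543.7273 + 0.419 × 75.0909 = 575.1904

575.19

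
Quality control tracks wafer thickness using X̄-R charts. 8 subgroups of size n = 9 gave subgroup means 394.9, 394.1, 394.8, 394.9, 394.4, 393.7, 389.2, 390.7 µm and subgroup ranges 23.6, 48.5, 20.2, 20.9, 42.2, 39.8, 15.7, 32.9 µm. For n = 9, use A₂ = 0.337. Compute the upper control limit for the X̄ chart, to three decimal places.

403.608

X̄̄ = (394.9 + 394.1 + 394.8 + 394.9 + 394.4 + 393.7 + 389.2 + 390.7) / 8 = 3146.7000 / 8 = 393.3375
R̄ = (23.6 + 48.5 + 20.2 + 20.9 + 42.2 + 39.8 + 15.7 + 32.9) / 8 = 243.8000 / 8 = 30.4750
UCL = X̄̄ + A₂·R̄ = 393.3375 + 0.337 × 30.4750 = 403.6076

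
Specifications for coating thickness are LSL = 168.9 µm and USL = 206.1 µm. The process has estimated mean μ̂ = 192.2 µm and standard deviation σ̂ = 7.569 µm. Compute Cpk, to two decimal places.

0.61

Cpu = (USL − μ̂) / (3σ̂) = (206.1 − 192.2) / (3 × 7.569) = 0.6121; Cpl = (μ̂ − LSL) / (3σ̂) = (192.2 − 168.9) / (3 × 7.569) = 1.0261; Cpk = min(Cpu, Cpl) = 0.6121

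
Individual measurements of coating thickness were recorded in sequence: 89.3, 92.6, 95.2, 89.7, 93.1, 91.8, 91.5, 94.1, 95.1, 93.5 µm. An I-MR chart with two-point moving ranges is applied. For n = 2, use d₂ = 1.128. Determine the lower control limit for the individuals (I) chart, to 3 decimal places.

86.207

X̄ = (89.3 + 92.6 + 95.2 + 89.7 + 93.1 + 91.8 + 91.5 + 94.1 + 95.1 + 93.5) / 10 = 92.5900
Moving ranges: 3.3, 2.6, 5.5, 3.4, 1.3, 0.3, 2.6, 1.0, 1.6; M̄R̄ = 21.6000 / 9 = 2.4000
LCL = X̄ − 3·M̄R̄/d₂ = 92.5900 − 3 × 2.4000 / 1.128 = 86.2070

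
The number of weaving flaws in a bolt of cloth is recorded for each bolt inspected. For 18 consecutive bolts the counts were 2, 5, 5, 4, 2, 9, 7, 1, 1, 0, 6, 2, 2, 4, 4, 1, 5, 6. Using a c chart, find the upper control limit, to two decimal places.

9.41

c̄ = (2 + 5 + 5 + 4 + 2 + 9 + 7 + 1 + 1 + 0 + 6 + 2 + 2 + 4 + 4 + 1 + 5 + 6) / 18 = 66 / 18 = 3.6667
UCL = c̄ + 3√c̄ = 3.6667 + 3 × √3.6667 = 3.6667 + 3 × 1.9149 = 9.4112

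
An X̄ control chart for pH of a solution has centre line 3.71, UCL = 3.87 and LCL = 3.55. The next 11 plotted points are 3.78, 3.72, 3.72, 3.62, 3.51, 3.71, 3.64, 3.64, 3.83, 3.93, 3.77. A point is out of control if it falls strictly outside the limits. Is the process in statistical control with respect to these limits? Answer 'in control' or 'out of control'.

out of control

Compare each point to [3.55, 3.87]: sample 5 = 3.51 < LCL; sample 10 = 3.93 > UCL.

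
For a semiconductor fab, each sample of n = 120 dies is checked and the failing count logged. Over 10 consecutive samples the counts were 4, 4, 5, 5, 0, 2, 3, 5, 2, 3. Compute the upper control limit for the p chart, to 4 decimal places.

p̄ = Σdᵢ / (k·n) = 33 / (10 × 120) = 0.02750
UCL = p̄ + 3·√(p̄(1−p̄)/n) = 0.02750 + 3 × √(0.02750×0.97250/120) = 0.02750 + 3 × 0.01493 = 0.07229

0.0723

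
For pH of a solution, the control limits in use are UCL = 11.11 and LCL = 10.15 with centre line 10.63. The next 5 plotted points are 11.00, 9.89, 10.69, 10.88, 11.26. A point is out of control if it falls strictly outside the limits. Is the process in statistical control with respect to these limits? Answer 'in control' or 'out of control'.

Compare each point to [10.15, 11.11]: sample 2 = 9.89 < LCL; sample 5 = 11.26 > UCL.

out of control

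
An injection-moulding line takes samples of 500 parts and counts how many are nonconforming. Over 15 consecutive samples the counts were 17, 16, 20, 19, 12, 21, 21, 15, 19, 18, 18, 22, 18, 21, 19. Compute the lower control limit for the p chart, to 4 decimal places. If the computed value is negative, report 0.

p̄ = Σdᵢ / (k·n) = 276 / (15 × 500) = 0.03680
LCL = p̄ − 3·√(p̄(1−p̄)/n) = 0.03680 − 3 × 0.00842 = 0.01154

0.0115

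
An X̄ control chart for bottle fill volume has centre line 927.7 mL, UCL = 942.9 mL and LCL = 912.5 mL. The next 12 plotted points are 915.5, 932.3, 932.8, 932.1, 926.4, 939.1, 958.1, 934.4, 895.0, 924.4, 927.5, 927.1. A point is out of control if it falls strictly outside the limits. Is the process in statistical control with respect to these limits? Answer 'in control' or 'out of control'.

out of control

Compare each point to [912.5, 942.9]: sample 7 = 958.1 > UCL; sample 9 = 895.0 < LCL.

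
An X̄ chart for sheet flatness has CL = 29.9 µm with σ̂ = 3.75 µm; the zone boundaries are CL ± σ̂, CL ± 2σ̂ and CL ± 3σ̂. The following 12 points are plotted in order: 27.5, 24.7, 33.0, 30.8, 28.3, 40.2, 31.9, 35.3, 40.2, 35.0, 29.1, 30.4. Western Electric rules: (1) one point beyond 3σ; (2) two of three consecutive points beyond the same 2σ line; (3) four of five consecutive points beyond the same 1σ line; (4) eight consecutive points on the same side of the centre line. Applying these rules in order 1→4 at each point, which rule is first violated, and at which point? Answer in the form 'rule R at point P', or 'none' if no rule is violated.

Zone of each point (C = within 1σ̂, B = 1σ̂–2σ̂, A = 2σ̂–3σ̂, * = beyond 3σ̂; sign = side of CL): 1:-C, 2:-B, 3:+C, 4:+C, 5:-C, 6:+A, 7:+C, 8:+B, 9:+A, 10:+B, 11:-C, 12:+C
Rule 3 (four of five consecutive points beyond the same 1σ limit) is satisfied at point 10.

rule 3 at point 10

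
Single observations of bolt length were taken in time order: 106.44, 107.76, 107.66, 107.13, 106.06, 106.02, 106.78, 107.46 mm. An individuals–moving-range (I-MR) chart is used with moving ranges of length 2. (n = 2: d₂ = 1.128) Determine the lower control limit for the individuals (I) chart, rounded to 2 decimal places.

105.20

X̄ = (106.44 + 107.76 + 107.66 + 107.13 + 106.06 + 106.02 + 106.78 + 107.46) / 8 = 106.9137
Moving ranges: 1.32, 0.10, 0.53, 1.07, 0.04, 0.76, 0.68; M̄R̄ = 4.5000 / 7 = 0.6429
LCL = X̄ − 3·M̄R̄/d₂ = 106.9137 − 3 × 0.6429 / 1.128 = 105.2040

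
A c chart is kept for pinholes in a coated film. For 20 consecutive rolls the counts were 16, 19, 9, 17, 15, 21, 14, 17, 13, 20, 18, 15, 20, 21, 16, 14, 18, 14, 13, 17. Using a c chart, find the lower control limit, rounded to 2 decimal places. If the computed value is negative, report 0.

c̄ = (16 + 19 + 9 + 17 + 15 + 21 + 14 + 17 + 13 + 20 + 18 + 15 + 20 + 21 + 16 + 14 + 18 + 14 + 13 + 17) / 20 = 327 / 20 = 16.3500
LCL = c̄ − 3√c̄ = 16.3500 − 3 × 4.0435 = 4.2195

4.22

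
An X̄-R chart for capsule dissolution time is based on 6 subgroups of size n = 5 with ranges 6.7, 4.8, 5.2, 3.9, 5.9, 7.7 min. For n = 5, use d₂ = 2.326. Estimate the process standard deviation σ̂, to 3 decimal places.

2.451

R̄ = (6.7 + 4.8 + 5.2 + 3.9 + 5.9 + 7.7) / 6 = 5.7000
σ̂ = R̄ / d₂ = 5.7000 / 2.326 = 2.4506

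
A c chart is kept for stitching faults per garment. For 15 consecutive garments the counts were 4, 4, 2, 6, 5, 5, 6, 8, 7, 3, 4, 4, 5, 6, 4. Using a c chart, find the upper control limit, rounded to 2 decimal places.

c̄ = (4 + 4 + 2 + 6 + 5 + 5 + 6 + 8 + 7 + 3 + 4 + 4 + 5 + 6 + 4) / 15 = 73 / 15 = 4.8667
UCL = c̄ + 3√c̄ = 4.8667 + 3 × √4.8667 = 4.8667 + 3 × 2.2061 = 11.4848

11.48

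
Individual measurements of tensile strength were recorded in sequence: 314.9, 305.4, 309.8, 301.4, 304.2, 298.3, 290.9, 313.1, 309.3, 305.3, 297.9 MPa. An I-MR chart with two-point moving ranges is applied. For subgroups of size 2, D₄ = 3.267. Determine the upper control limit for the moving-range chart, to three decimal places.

24.764

Moving ranges: 9.5, 4.4, 8.4, 2.8, 5.9, 7.4, 22.2, 3.8, 4.0, 7.4; M̄R̄ = 75.8000 / 10 = 7.5800
UCL_MR = D₄·M̄R̄ = 3.267 × 7.5800 = 24.7639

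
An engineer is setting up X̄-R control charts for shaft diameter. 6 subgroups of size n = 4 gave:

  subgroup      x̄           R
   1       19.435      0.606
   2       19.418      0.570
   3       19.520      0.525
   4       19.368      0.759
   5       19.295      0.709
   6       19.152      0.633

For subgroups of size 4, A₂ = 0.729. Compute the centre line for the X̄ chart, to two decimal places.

X̄̄ = (19.435 + 19.418 + 19.520 + 19.368 + 19.295 + 19.152) / 6 = 116.1880 / 6 = 19.3647
CL = X̄̄ = 19.3647

19.36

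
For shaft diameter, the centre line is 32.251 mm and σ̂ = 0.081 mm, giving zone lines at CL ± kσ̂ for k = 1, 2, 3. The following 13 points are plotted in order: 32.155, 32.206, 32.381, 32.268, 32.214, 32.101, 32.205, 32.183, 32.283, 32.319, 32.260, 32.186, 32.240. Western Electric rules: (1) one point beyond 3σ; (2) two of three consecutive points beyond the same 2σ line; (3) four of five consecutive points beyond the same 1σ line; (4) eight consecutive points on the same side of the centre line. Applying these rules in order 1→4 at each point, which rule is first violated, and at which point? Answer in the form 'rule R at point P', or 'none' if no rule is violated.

Zone of each point (C = within 1σ̂, B = 1σ̂–2σ̂, A = 2σ̂–3σ̂, * = beyond 3σ̂; sign = side of CL): 1:-B, 2:-C, 3:+B, 4:+C, 5:-C, 6:-B, 7:-C, 8:-C, 9:+C, 10:+C, 11:+C, 12:-C, 13:-C
No rule fires across all 13 points.

none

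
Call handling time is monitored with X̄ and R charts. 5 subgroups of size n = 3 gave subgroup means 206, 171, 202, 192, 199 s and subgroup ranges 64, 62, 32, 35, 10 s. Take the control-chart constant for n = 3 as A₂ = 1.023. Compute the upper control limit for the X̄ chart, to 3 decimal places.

235.534

X̄̄ = (206 + 171 + 202 + 192 + 199) / 5 = 970.0000 / 5 = 194.0000
R̄ = (64 + 62 + 32 + 35 + 10) / 5 = 203.0000 / 5 = 40.6000
UCL = X̄̄ + A₂·R̄ = 194.0000 + 1.023 × 40.6000 = 235.5338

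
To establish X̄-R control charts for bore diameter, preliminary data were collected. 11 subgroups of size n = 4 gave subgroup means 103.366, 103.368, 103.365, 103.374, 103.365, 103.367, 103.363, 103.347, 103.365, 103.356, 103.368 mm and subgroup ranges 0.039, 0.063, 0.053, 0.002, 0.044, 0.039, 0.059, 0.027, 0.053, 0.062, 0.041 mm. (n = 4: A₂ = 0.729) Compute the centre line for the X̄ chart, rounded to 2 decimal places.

103.36

X̄̄ = (103.366 + 103.368 + 103.365 + 103.374 + 103.365 + 103.367 + 103.363 + 103.347 + 103.365 + 103.356 + 103.368) / 11 = 1137.0040 / 11 = 103.3640
CL = X̄̄ = 103.3640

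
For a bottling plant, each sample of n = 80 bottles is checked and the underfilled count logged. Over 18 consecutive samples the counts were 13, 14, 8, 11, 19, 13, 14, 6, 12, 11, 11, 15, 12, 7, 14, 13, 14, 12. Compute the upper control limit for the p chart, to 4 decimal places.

0.2725

p̄ = Σdᵢ / (k·n) = 219 / (18 × 80) = 0.15208
UCL = p̄ + 3·√(p̄(1−p̄)/n) = 0.15208 + 3 × √(0.15208×0.84792/80) = 0.15208 + 3 × 0.04015 = 0.27253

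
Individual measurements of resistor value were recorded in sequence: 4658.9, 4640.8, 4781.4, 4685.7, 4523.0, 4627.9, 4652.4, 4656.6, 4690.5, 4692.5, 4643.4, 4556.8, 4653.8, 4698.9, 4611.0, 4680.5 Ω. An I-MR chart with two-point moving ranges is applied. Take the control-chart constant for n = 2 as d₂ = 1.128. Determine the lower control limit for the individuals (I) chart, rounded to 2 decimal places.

4472.21

X̄ = (4658.9 + 4640.8 + 4781.4 + 4685.7 + 4523.0 + 4627.9 + 4652.4 + 4656.6 + 4690.5 + 4692.5 + 4643.4 + 4556.8 + 4653.8 + 4698.9 + 4611.0 + 4680.5) / 16 = 4653.3813
Moving ranges: 18.1, 140.6, 95.7, 162.7, 104.9, 24.5, 4.2, 33.9, 2.0, 49.1, 86.6, 97.0, 45.1, 87.9, 69.5; M̄R̄ = 1021.8000 / 15 = 68.1200
LCL = X̄ − 3·M̄R̄/d₂ = 4653.3813 − 3 × 68.1200 / 1.128 = 4472.2110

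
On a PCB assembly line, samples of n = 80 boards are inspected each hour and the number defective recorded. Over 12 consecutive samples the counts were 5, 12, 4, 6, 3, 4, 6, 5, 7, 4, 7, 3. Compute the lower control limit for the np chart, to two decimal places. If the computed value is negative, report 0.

p̄ = Σdᵢ / (k·n) = 66 / (12 × 80) = 0.06875
LCL = np̄ − 3·√(np̄(1−p̄)) = 5.5000 − 3 × 2.2632 = -1.2895 → 0 (negative, so LCL = 0)

0.00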